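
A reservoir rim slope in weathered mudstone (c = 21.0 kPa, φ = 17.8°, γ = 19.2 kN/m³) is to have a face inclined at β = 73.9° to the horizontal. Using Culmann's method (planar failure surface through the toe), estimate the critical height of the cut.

Culmann's analysis gives the critical failure plane at α_cr = (β + φ)/2 = (73.9 + 17.8)/2 = 45.9°, and the critical height
H_c = (4c/γ) · sinβ cosφ / [1 − cos(β − φ)]
    = (4·21.0/19.2) · sin73.9°·cos17.8° / [1 − cos(56.1°)]
    = 4.375 · 0.9608·0.9521 / [1 − 0.5577]
    = 4.375 · 0.9148 / 0.4423
    = 9.05 m

H_c = 9.05 m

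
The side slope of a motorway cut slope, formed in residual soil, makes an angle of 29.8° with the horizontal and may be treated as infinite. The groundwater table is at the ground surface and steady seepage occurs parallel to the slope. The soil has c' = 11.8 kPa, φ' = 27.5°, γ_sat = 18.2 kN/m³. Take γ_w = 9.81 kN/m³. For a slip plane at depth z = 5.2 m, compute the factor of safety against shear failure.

With seepage parallel to the slope and the water table at the surface, the effective normal stress on the slip plane uses the buoyant unit weight γ' = γ_sat − γ_w while the driving shear stress uses γ_sat:
FS = [c' + γ' z cos²β tanφ'] / [γ_sat z sinβ cosβ]
γ' = 18.2 − 9.81 = 8.39 kN/m³
Numerator = 11.8 + 8.39·5.2·cos²29.8°·tan27.5° = 11.8 + 8.39·5.2·0.7530·0.5206 = 28.902 kPa
Denominator = 18.2·5.2·sin29.8°·cos29.8° = 18.2·5.2·0.4970·0.8678 = 40.814 kPa
FS = 28.902 / 40.814 = 0.708

FS = 0.71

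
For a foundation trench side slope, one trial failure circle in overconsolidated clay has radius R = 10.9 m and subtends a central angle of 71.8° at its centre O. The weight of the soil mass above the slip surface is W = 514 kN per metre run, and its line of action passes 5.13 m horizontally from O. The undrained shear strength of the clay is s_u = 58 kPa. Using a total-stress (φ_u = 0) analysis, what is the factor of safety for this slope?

Taking moments about the centre O, the resisting moment is provided by the undrained shear strength acting along the arc:
Arc length L_a = R·θ = 10.9·(71.8°·π/180) = 10.9·1.2531 = 13.66 m
M_R = s_u·L_a·R = 58·13.66·10.9 = 8635.4 kN·m/m
M_D = W·d = 514·5.13 = 2636.8 kN·m/m
FS = M_R / M_D = 8635.4 / 2636.8 = 3.275

FS = 3.27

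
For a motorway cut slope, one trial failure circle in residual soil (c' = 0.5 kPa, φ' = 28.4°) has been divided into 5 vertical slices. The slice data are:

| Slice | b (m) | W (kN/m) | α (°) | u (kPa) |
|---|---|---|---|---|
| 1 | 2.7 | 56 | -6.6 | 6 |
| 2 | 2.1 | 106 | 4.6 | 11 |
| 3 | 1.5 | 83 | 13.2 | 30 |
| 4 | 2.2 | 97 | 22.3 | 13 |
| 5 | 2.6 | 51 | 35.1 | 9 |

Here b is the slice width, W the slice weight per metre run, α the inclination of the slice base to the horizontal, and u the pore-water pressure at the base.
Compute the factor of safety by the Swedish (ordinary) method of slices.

Ordinary method of slices: FS = Σ[c'·Δl_i + (W_i cosα_i − u_i·Δl_i)·tanφ'] / Σ W_i sinα_i, with Δl_i = b_i / cosα_i.
Slice 1: Δl = 2.7/cos(-6.6°) = 2.718 m; N'_1 = 56·cos(-6.6°) − 6·2.718 = 39.3; c'Δl = 1.36; W sinα = -6.4
Slice 2: Δl = 2.1/cos4.6° = 2.107 m; N'_2 = 106·cos4.6° − 11·2.107 = 82.5; c'Δl = 1.05; W sinα = 8.5
Slice 3: Δl = 1.5/cos13.2° = 1.541 m; N'_3 = 83·cos13.2° − 30·1.541 = 34.6; c'Δl = 0.77; W sinα = 19.0
Slice 4: Δl = 2.2/cos22.3° = 2.378 m; N'_4 = 97·cos22.3° − 13·2.378 = 58.8; c'Δl = 1.19; W sinα = 36.8
Slice 5: Δl = 2.6/cos35.1° = 3.178 m; N'_5 = 51·cos35.1° − 9·3.178 = 13.1; c'Δl = 1.59; W sinα = 29.3
Σc'Δl = 6.0 kN/m; ΣN' = 228.3 kN/m; ΣW sinα = 87.2 kN/m
Resisting = 6.0 + 228.3·tan28.4° = 6.0 + 123.5 = 129.4 kN/m
FS = 129.4 / 87.2 = 1.485

FS = 1.49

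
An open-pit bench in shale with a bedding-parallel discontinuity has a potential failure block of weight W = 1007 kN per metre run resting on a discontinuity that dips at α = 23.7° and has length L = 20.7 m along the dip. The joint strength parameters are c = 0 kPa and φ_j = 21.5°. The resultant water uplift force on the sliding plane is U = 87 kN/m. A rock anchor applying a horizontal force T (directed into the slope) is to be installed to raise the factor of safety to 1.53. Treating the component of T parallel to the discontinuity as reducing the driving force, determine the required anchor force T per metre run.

Resolving forces along and normal to the sliding plane, with the horizontal anchor force T adding T·sinα to the effective normal force and T·cosα acting up the plane against the driving force:
FS = [cL + (W cosα − U + T sinα) tanφ_j] / [W sinα − T cosα]
Without the anchor: N' = 835.1 kN/m, driving T_d = 404.8 kN/m, resisting R = 0·20.7 + 835.1·tan21.5° = 328.9 kN/m, FS = 0.81.
Setting FS = 1.53 and solving for T:
1.53·(404.8 − T cos23.7°) = 328.9 + T sin23.7°·tan21.5°
T·(sin23.7°·tan21.5° + 1.53·cos23.7°) = 1.53·404.8 − 328.9
T·(0.4019·0.3939 + 1.53·0.9157) = 619.3 − 328.9 = 290.3
T·1.5593 = 290.3
T = 186.2 kN/m

T = 186 kN/m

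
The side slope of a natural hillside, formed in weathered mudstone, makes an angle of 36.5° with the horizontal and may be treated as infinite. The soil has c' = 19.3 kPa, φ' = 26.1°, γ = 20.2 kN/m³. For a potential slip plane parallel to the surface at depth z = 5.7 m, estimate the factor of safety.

For an infinite slope with a slip plane parallel to the surface (no pore pressure): FS = [c' + γz cos²β tanφ'] / [γz sinβ cosβ].
γz = 20.2·5.7 = 115.14 kN/m²
Numerator = 19.3 + 115.14·cos²36.5°·tan26.1° = 19.3 + 115.14·0.6462·0.4899 = 55.749 kPa
Denominator = 115.14·sin36.5°·cos36.5° = 115.14·0.5948·0.8039 = 55.054 kPa
FS = 55.749 / 55.054 = 1.013

FS = 1.01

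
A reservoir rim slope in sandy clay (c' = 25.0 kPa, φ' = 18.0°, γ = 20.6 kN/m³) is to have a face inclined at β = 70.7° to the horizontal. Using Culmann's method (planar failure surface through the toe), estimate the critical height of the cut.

H_c = 11.06 m

Culmann's analysis gives the critical failure plane at α_cr = (β + φ')/2 = (70.7 + 18.0)/2 = 44.4°, and the critical height
H_c = (4c'/γ) · sinβ cosφ' / [1 − cos(β − φ')]
    = (4·25.0/20.6) · sin70.7°·cos18.0° / [1 − cos(52.7°)]
    = 4.854 · 0.9438·0.9511 / [1 − 0.6060]
    = 4.854 · 0.8976 / 0.3940
    = 11.06 m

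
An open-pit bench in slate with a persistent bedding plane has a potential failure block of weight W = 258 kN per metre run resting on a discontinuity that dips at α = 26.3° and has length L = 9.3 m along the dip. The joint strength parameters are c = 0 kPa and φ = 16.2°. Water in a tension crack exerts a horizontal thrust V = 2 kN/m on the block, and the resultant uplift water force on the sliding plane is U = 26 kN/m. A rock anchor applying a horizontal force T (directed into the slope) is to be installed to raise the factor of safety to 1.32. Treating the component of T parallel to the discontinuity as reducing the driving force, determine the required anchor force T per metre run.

T = 72 kN/m

Resolving forces along and normal to the sliding plane, with the horizontal anchor force T adding T·sinα to the effective normal force and T·cosα acting up the plane against the driving force:
FS = [cL + (W cosα − U − V sinα + T sinα) tanφ] / [W sinα + V cosα − T cosα]
Without the anchor: N' = 204.4 kN/m, driving T_d = 116.1 kN/m, resisting R = 0·9.3 + 204.4·tan16.2° = 59.4 kN/m, FS = 0.51.
Setting FS = 1.32 and solving for T:
1.32·(116.1 − T cos26.3°) = 59.4 + T sin26.3°·tan16.2°
T·(sin26.3°·tan16.2° + 1.32·cos26.3°) = 1.32·116.1 − 59.4
T·(0.4431·0.2905 + 1.32·0.8965) = 153.3 − 59.4 = 93.9
T·1.3121 = 93.9
T = 71.5 kN/m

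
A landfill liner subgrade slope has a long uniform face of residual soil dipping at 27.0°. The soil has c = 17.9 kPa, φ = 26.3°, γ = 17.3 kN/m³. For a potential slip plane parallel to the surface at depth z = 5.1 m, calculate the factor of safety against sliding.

FS = 1.47

For an infinite slope with a slip plane parallel to the surface (no pore pressure): FS = [c + γz cos²β tanφ] / [γz sinβ cosβ].
γz = 17.3·5.1 = 88.23 kN/m²
Numerator = 17.9 + 88.23·cos²27.0°·tan26.3° = 17.9 + 88.23·0.7939·0.4942 = 52.518 kPa
Denominator = 88.23·sin27.0°·cos27.0° = 88.23·0.4540·0.8910 = 35.690 kPa
FS = 52.518 / 35.690 = 1.472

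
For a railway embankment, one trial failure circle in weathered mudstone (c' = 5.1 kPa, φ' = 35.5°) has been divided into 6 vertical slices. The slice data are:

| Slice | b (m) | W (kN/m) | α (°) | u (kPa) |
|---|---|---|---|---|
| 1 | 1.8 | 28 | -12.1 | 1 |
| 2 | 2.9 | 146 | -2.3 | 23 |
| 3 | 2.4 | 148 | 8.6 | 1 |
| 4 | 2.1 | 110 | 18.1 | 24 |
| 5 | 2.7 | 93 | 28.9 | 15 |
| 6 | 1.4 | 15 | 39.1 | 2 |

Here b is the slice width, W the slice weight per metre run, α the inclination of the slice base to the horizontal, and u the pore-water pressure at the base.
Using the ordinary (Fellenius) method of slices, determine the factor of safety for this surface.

Ordinary method of slices: FS = Σ[c'·Δl_i + (W_i cosα_i − u_i·Δl_i)·tanφ'] / Σ W_i sinα_i, with Δl_i = b_i / cosα_i.
Slice 1: Δl = 1.8/cos(-12.1°) = 1.841 m; N'_1 = 28·cos(-12.1°) − 1·1.841 = 25.5; c'Δl = 9.39; W sinα = -5.9
Slice 2: Δl = 2.9/cos(-2.3°) = 2.902 m; N'_2 = 146·cos(-2.3°) − 23·2.902 = 79.1; c'Δl = 14.80; W sinα = -5.9
Slice 3: Δl = 2.4/cos8.6° = 2.427 m; N'_3 = 148·cos8.6° − 1·2.427 = 143.9; c'Δl = 12.38; W sinα = 22.1
Slice 4: Δl = 2.1/cos18.1° = 2.209 m; N'_4 = 110·cos18.1° − 24·2.209 = 51.5; c'Δl = 11.27; W sinα = 34.2
Slice 5: Δl = 2.7/cos28.9° = 3.084 m; N'_5 = 93·cos28.9° − 15·3.084 = 35.2; c'Δl = 15.73; W sinα = 44.9
Slice 6: Δl = 1.4/cos39.1° = 1.804 m; N'_6 = 15·cos39.1° − 2·1.804 = 8.0; c'Δl = 9.20; W sinα = 9.5
Σc'Δl = 72.8 kN/m; ΣN' = 343.3 kN/m; ΣW sinα = 99.0 kN/m
Resisting = 72.8 + 343.3·tan35.5° = 72.8 + 244.9 = 317.6 kN/m
FS = 317.6 / 99.0 = 3.209

FS = 3.21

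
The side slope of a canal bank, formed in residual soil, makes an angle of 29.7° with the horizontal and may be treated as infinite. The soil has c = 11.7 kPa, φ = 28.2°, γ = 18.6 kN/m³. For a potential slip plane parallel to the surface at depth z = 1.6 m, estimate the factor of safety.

FS = 1.85

For an infinite slope with a slip plane parallel to the surface (no pore pressure): FS = [c + γz cos²β tanφ] / [γz sinβ cosβ].
γz = 18.6·1.6 = 29.76 kN/m²
Numerator = 11.7 + 29.76·cos²29.7°·tan28.2° = 11.7 + 29.76·0.7545·0.5362 = 23.740 kPa
Denominator = 29.76·sin29.7°·cos29.7° = 29.76·0.4955·0.8686 = 12.808 kPa
FS = 23.740 / 12.808 = 1.854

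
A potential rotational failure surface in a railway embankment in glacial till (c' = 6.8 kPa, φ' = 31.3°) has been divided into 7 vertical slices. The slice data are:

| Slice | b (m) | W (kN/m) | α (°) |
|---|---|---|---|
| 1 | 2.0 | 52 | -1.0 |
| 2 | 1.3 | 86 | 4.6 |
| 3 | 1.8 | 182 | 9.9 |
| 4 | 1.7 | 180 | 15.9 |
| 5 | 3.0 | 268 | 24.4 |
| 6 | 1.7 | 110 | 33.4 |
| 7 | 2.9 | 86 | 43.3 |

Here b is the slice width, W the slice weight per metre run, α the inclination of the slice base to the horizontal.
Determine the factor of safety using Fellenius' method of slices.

FS = 2.05

Ordinary method of slices: FS = Σ[c'·Δl_i + (W_i cosα_i)·tanφ'] / Σ W_i sinα_i, with Δl_i = b_i / cosα_i.
Slice 1: Δl = 2.0/cos(-1.0°) = 2.000 m; N'_1 = 52·cos(-1.0°) = 52.0; c'Δl = 13.60; W sinα = -0.9
Slice 2: Δl = 1.3/cos4.6° = 1.304 m; N'_2 = 86·cos4.6° = 85.7; c'Δl = 8.87; W sinα = 6.9
Slice 3: Δl = 1.8/cos9.9° = 1.827 m; N'_3 = 182·cos9.9° = 179.3; c'Δl = 12.43; W sinα = 31.3
Slice 4: Δl = 1.7/cos15.9° = 1.768 m; N'_4 = 180·cos15.9° = 173.1; c'Δl = 12.02; W sinα = 49.3
Slice 5: Δl = 3.0/cos24.4° = 3.294 m; N'_5 = 268·cos24.4° = 244.1; c'Δl = 22.40; W sinα = 110.7
Slice 6: Δl = 1.7/cos33.4° = 2.036 m; N'_6 = 110·cos33.4° = 91.8; c'Δl = 13.85; W sinα = 60.6
Slice 7: Δl = 2.9/cos43.3° = 3.985 m; N'_7 = 86·cos43.3° = 62.6; c'Δl = 27.10; W sinα = 59.0
Σc'Δl = 110.3 kN/m; ΣN' = 888.6 kN/m; ΣW sinα = 316.8 kN/m
Resisting = 110.3 + 888.6·tan31.3° = 110.3 + 540.3 = 650.5 kN/m
FS = 650.5 / 316.8 = 2.053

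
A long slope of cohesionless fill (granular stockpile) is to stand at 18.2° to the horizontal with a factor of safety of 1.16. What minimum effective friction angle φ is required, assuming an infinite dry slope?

φ = 20.9°

FS = tanφ/tanβ ⇒ tanφ = FS · tanβ = 1.16 · tan18.2° = 0.3814
φ = arctan(0.3814) = 20.88°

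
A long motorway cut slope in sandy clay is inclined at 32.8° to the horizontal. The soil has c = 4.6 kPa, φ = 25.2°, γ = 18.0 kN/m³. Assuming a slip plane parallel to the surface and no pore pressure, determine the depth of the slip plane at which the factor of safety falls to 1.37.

z = 0.88 m

Setting FS = 1.37 in FS = [c + γz cos²β tanφ] / [γz sinβ cosβ] and solving for z:
z = c / [γ cosβ (FS·sinβ − cosβ·tanφ)]
  = 4.6 / [18.0·cos32.8°·(1.37·sin32.8° − cos32.8°·tan25.2°)]
  = 4.6 / [18.0·0.8406·(1.37·0.5417 − 0.8406·0.4706)]
  = 4.6 / 5.2441 = 0.877 m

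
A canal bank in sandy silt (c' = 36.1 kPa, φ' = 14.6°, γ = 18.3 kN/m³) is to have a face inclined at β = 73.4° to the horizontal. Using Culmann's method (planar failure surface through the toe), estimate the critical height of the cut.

H_c = 15.18 m

Culmann's analysis gives the critical failure plane at α_cr = (β + φ')/2 = (73.4 + 14.6)/2 = 44.0°, and the critical height
H_c = (4c'/γ) · sinβ cosφ' / [1 − cos(β − φ')]
    = (4·36.1/18.3) · sin73.4°·cos14.6° / [1 − cos(58.8°)]
    = 7.891 · 0.9583·0.9677 / [1 − 0.5180]
    = 7.891 · 0.9274 / 0.4820
    = 15.18 m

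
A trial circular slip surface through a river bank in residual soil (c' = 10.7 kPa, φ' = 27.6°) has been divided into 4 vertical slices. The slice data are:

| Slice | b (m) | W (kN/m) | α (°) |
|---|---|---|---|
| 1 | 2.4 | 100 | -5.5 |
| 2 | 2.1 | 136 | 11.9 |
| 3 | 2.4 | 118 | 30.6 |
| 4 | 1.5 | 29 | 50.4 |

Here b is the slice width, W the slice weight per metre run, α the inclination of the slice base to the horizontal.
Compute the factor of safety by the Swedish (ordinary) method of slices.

Ordinary method of slices: FS = Σ[c'·Δl_i + (W_i cosα_i)·tanφ'] / Σ W_i sinα_i, with Δl_i = b_i / cosα_i.
Slice 1: Δl = 2.4/cos(-5.5°) = 2.411 m; N'_1 = 100·cos(-5.5°) = 99.5; c'Δl = 25.80; W sinα = -9.6
Slice 2: Δl = 2.1/cos11.9° = 2.146 m; N'_2 = 136·cos11.9° = 133.1; c'Δl = 22.96; W sinα = 28.0
Slice 3: Δl = 2.4/cos30.6° = 2.788 m; N'_3 = 118·cos30.6° = 101.6; c'Δl = 29.83; W sinα = 60.1
Slice 4: Δl = 1.5/cos50.4° = 2.353 m; N'_4 = 29·cos50.4° = 18.5; c'Δl = 25.18; W sinα = 22.3
Σc'Δl = 103.8 kN/m; ΣN' = 352.7 kN/m; ΣW sinα = 100.9 kN/m
Resisting = 103.8 + 352.7·tan27.6° = 103.8 + 184.4 = 288.1 kN/m
FS = 288.1 / 100.9 = 2.857

FS = 2.86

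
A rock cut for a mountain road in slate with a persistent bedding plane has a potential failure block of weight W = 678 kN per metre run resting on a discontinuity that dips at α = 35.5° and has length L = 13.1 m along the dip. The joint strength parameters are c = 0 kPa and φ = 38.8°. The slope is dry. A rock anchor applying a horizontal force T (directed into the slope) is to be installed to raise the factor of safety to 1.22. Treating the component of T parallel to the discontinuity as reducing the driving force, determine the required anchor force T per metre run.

Resolving forces along and normal to the sliding plane, with the horizontal anchor force T adding T·sinα to the effective normal force and T·cosα acting up the plane against the driving force:
FS = [cL + (W cosα + T sinα) tanφ] / [W sinα − T cosα]
Without the anchor: N' = 552.0 kN/m, driving T_d = 393.7 kN/m, resisting R = 0·13.1 + 552.0·tan38.8° = 443.8 kN/m, FS = 1.13.
Setting FS = 1.22 and solving for T:
1.22·(393.7 − T cos35.5°) = 443.8 + T sin35.5°·tan38.8°
T·(sin35.5°·tan38.8° + 1.22·cos35.5°) = 1.22·393.7 − 443.8
T·(0.5807·0.8040 + 1.22·0.8141) = 480.3 − 443.8 = 36.5
T·1.4601 = 36.5
T = 25.0 kN/m

T = 25 kN/m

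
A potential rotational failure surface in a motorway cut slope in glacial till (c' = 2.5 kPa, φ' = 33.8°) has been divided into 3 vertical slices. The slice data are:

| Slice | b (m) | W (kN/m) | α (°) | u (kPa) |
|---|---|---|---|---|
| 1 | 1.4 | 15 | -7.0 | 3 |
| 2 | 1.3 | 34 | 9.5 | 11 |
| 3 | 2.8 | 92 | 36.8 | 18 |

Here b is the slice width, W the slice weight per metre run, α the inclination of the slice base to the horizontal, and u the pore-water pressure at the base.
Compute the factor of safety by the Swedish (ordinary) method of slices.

FS = 0.72

Ordinary method of slices: FS = Σ[c'·Δl_i + (W_i cosα_i − u_i·Δl_i)·tanφ'] / Σ W_i sinα_i, with Δl_i = b_i / cosα_i.
Slice 1: Δl = 1.4/cos(-7.0°) = 1.411 m; N'_1 = 15·cos(-7.0°) − 3·1.411 = 10.7; c'Δl = 3.53; W sinα = -1.8
Slice 2: Δl = 1.3/cos9.5° = 1.318 m; N'_2 = 34·cos9.5° − 11·1.318 = 19.0; c'Δl = 3.30; W sinα = 5.6
Slice 3: Δl = 2.8/cos36.8° = 3.497 m; N'_3 = 92·cos36.8° − 18·3.497 = 10.7; c'Δl = 8.74; W sinα = 55.1
Σc'Δl = 15.6 kN/m; ΣN' = 40.4 kN/m; ΣW sinα = 58.9 kN/m
Resisting = 15.6 + 40.4·tan33.8° = 15.6 + 27.1 = 42.6 kN/m
FS = 42.6 / 58.9 = 0.724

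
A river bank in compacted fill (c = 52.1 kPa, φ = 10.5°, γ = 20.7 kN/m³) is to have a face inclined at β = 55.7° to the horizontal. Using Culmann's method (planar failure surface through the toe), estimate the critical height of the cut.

Culmann's analysis gives the critical failure plane at α_cr = (β + φ)/2 = (55.7 + 10.5)/2 = 33.1°, and the critical height
H_c = (4c/γ) · sinβ cosφ / [1 − cos(β − φ)]
    = (4·52.1/20.7) · sin55.7°·cos10.5° / [1 − cos(45.2°)]
    = 10.068 · 0.8261·0.9833 / [1 − 0.7046]
    = 10.068 · 0.8123 / 0.2954
    = 27.69 m

H_c = 27.69 m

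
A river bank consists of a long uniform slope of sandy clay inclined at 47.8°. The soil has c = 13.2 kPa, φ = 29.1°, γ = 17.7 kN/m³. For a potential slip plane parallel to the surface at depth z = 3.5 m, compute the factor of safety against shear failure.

FS = 0.93

For an infinite slope with a slip plane parallel to the surface (no pore pressure): FS = [c + γz cos²β tanφ] / [γz sinβ cosβ].
γz = 17.7·3.5 = 61.95 kN/m²
Numerator = 13.2 + 61.95·cos²47.8°·tan29.1° = 13.2 + 61.95·0.4512·0.5566 = 28.758 kPa
Denominator = 61.95·sin47.8°·cos47.8° = 61.95·0.7408·0.6717 = 30.827 kPa
FS = 28.758 / 30.827 = 0.933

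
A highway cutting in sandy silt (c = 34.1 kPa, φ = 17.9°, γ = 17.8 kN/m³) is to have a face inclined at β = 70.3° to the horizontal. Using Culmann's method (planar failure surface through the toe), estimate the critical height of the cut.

Culmann's analysis gives the critical failure plane at α_cr = (β + φ)/2 = (70.3 + 17.9)/2 = 44.1°, and the critical height
H_c = (4c/γ) · sinβ cosφ / [1 − cos(β − φ)]
    = (4·34.1/17.8) · sin70.3°·cos17.9° / [1 − cos(52.4°)]
    = 7.663 · 0.9415·0.9516 / [1 − 0.6101]
    = 7.663 · 0.8959 / 0.3899
    = 17.61 m

H_c = 17.61 m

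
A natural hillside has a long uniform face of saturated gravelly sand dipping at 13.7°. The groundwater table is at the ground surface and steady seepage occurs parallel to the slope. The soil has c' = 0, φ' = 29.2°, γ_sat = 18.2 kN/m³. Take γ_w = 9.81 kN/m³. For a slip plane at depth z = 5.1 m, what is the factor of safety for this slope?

FS = 1.06

With seepage parallel to the slope and the water table at the surface, the effective normal stress on the slip plane uses the buoyant unit weight γ' = γ_sat − γ_w while the driving shear stress uses γ_sat:
FS = [c' + γ' z cos²β tanφ'] / [γ_sat z sinβ cosβ]
(For c' = 0 this reduces to FS = (γ'/γ_sat)·tanφ'/tanβ.)
γ' = 18.2 − 9.81 = 8.39 kN/m³
Numerator = 0.0 + 8.39·5.1·cos²13.7°·tan29.2° = 0.0 + 8.39·5.1·0.9439·0.5589 = 22.573 kPa
Denominator = 18.2·5.1·sin13.7°·cos13.7° = 18.2·5.1·0.2368·0.9715 = 21.358 kPa
FS = 22.573 / 21.358 = 1.057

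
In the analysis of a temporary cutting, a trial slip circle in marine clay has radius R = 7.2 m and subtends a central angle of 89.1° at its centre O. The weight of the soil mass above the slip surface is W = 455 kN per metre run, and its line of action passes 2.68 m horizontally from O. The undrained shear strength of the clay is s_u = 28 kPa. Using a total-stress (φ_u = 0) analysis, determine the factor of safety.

Taking moments about the centre O, the resisting moment is provided by the undrained shear strength acting along the arc:
Arc length L_a = R·θ = 7.2·(89.1°·π/180) = 7.2·1.5551 = 11.20 m
M_R = s_u·L_a·R = 28·11.20·7.2 = 2257.2 kN·m/m
M_D = W·d = 455·2.68 = 1219.4 kN·m/m
FS = M_R / M_D = 2257.2 / 1219.4 = 1.851

FS = 1.85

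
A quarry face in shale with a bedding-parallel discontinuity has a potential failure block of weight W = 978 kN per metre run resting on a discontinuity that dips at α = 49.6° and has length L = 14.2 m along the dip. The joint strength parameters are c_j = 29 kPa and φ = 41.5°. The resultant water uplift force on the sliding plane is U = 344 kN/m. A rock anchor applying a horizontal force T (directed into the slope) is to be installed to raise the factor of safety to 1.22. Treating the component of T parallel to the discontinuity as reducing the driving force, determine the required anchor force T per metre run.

Resolving forces along and normal to the sliding plane, with the horizontal anchor force T adding T·sinα to the effective normal force and T·cosα acting up the plane against the driving force:
FS = [c_jL + (W cosα − U + T sinα) tanφ] / [W sinα − T cosα]
Without the anchor: N' = 289.9 kN/m, driving T_d = 744.8 kN/m, resisting R = 29·14.2 + 289.9·tan41.5° = 668.2 kN/m, FS = 0.90.
Setting FS = 1.22 and solving for T:
1.22·(744.8 − T cos49.6°) = 668.2 + T sin49.6°·tan41.5°
T·(sin49.6°·tan41.5° + 1.22·cos49.6°) = 1.22·744.8 − 668.2
T·(0.7615·0.8847 + 1.22·0.6481) = 908.6 − 668.2 = 240.4
T·1.4645 = 240.4
T = 164.1 kN/m

T = 164 kN/m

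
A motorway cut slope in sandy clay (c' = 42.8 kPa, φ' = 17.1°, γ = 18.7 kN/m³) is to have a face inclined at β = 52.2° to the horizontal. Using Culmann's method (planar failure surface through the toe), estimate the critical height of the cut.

Culmann's analysis gives the critical failure plane at α_cr = (β + φ')/2 = (52.2 + 17.1)/2 = 34.7°, and the critical height
H_c = (4c'/γ) · sinβ cosφ' / [1 − cos(β − φ')]
    = (4·42.8/18.7) · sin52.2°·cos17.1° / [1 − cos(35.1°)]
    = 9.155 · 0.7902·0.9558 / [1 − 0.8181]
    = 9.155 · 0.7552 / 0.1819
    = 38.02 m

H_c = 38.02 m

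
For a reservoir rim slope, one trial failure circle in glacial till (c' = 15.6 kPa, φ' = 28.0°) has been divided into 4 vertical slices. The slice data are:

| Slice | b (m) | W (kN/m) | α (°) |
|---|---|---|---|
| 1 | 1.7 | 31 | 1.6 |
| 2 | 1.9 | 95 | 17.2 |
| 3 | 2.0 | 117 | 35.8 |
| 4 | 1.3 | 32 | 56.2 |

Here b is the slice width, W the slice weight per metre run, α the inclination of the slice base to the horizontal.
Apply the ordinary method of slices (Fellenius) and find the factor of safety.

FS = 2.07

Ordinary method of slices: FS = Σ[c'·Δl_i + (W_i cosα_i)·tanφ'] / Σ W_i sinα_i, with Δl_i = b_i / cosα_i.
Slice 1: Δl = 1.7/cos1.6° = 1.701 m; N'_1 = 31·cos1.6° = 31.0; c'Δl = 26.53; W sinα = 0.9
Slice 2: Δl = 1.9/cos17.2° = 1.989 m; N'_2 = 95·cos17.2° = 90.8; c'Δl = 31.03; W sinα = 28.1
Slice 3: Δl = 2.0/cos35.8° = 2.466 m; N'_3 = 117·cos35.8° = 94.9; c'Δl = 38.47; W sinα = 68.4
Slice 4: Δl = 1.3/cos56.2° = 2.337 m; N'_4 = 32·cos56.2° = 17.8; c'Δl = 36.46; W sinα = 26.6
Σc'Δl = 132.5 kN/m; ΣN' = 234.4 kN/m; ΣW sinα = 124.0 kN/m
Resisting = 132.5 + 234.4·tan28.0° = 132.5 + 124.7 = 257.1 kN/m
FS = 257.1 / 124.0 = 2.074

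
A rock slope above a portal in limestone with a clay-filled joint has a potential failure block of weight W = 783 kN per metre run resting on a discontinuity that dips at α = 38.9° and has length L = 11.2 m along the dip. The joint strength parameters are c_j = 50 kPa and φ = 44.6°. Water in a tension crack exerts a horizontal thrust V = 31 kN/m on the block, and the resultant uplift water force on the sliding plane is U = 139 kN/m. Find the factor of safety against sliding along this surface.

Resolving the block weight along and normal to the plane and applying the Mohr–Coulomb strength on the joint:
N' = W cosα − U − V sinα = 783·cos38.9° − 139 − 31·sin38.9° = 450.9 kN/m
Driving force T = W sinα + V cosα = 783·sin38.9° + 31·cos38.9° = 515.8 kN/m
Resisting force R = c_j·L + N'·tanφ = 50·11.2 + 450.9·tan44.6° = 560.0 + 444.6 = 1004.6 kN/m
FS = R / T = 1004.6 / 515.8 = 1.948

FS = 1.95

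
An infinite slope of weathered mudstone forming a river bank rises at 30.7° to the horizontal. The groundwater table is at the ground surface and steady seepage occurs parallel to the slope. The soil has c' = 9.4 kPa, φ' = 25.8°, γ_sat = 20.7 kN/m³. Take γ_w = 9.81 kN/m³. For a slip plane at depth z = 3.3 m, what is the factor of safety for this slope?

With seepage parallel to the slope and the water table at the surface, the effective normal stress on the slip plane uses the buoyant unit weight γ' = γ_sat − γ_w while the driving shear stress uses γ_sat:
FS = [c' + γ' z cos²β tanφ'] / [γ_sat z sinβ cosβ]
γ' = 20.7 − 9.81 = 10.89 kN/m³
Numerator = 9.4 + 10.89·3.3·cos²30.7°·tan25.8° = 9.4 + 10.89·3.3·0.7393·0.4834 = 22.244 kPa
Denominator = 20.7·3.3·sin30.7°·cos30.7° = 20.7·3.3·0.5105·0.8599 = 29.988 kPa
FS = 22.244 / 29.988 = 0.742

FS = 0.74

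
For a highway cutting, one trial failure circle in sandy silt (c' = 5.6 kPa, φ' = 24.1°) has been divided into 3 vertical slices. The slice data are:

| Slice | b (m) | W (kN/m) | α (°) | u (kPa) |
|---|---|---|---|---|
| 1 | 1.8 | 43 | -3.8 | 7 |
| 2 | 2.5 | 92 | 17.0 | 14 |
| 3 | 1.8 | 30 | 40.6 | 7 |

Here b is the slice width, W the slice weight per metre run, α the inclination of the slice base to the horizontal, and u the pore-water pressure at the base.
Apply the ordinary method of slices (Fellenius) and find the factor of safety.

Ordinary method of slices: FS = Σ[c'·Δl_i + (W_i cosα_i − u_i·Δl_i)·tanφ'] / Σ W_i sinα_i, with Δl_i = b_i / cosα_i.
Slice 1: Δl = 1.8/cos(-3.8°) = 1.804 m; N'_1 = 43·cos(-3.8°) − 7·1.804 = 30.3; c'Δl = 10.10; W sinα = -2.8
Slice 2: Δl = 2.5/cos17.0° = 2.614 m; N'_2 = 92·cos17.0° − 14·2.614 = 51.4; c'Δl = 14.64; W sinα = 26.9
Slice 3: Δl = 1.8/cos40.6° = 2.371 m; N'_3 = 30·cos40.6° − 7·2.371 = 6.2; c'Δl = 13.28; W sinα = 19.5
Σc'Δl = 38.0 kN/m; ΣN' = 87.8 kN/m; ΣW sinα = 43.6 kN/m
Resisting = 38.0 + 87.8·tan24.1° = 38.0 + 39.3 = 77.3 kN/m
FS = 77.3 / 43.6 = 1.774

FS = 1.77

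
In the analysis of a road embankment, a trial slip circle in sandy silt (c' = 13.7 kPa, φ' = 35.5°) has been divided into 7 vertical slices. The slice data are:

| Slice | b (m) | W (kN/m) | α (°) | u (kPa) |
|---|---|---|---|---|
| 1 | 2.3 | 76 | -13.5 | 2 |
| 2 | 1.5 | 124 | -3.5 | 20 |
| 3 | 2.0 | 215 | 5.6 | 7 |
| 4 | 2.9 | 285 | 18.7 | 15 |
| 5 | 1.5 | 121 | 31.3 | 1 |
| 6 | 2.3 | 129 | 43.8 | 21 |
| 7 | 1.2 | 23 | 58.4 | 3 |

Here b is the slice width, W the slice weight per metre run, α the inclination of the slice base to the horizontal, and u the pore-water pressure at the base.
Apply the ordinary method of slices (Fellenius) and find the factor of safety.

FS = 2.84

Ordinary method of slices: FS = Σ[c'·Δl_i + (W_i cosα_i − u_i·Δl_i)·tanφ'] / Σ W_i sinα_i, with Δl_i = b_i / cosα_i.
Slice 1: Δl = 2.3/cos(-13.5°) = 2.365 m; N'_1 = 76·cos(-13.5°) − 2·2.365 = 69.2; c'Δl = 32.41; W sinα = -17.7
Slice 2: Δl = 1.5/cos(-3.5°) = 1.503 m; N'_2 = 124·cos(-3.5°) − 20·1.503 = 93.7; c'Δl = 20.59; W sinα = -7.6
Slice 3: Δl = 2.0/cos5.6° = 2.010 m; N'_3 = 215·cos5.6° − 7·2.010 = 199.9; c'Δl = 27.53; W sinα = 21.0
Slice 4: Δl = 2.9/cos18.7° = 3.062 m; N'_4 = 285·cos18.7° − 15·3.062 = 224.0; c'Δl = 41.94; W sinα = 91.4
Slice 5: Δl = 1.5/cos31.3° = 1.755 m; N'_5 = 121·cos31.3° − 1·1.755 = 101.6; c'Δl = 24.05; W sinα = 62.9
Slice 6: Δl = 2.3/cos43.8° = 3.187 m; N'_6 = 129·cos43.8° − 21·3.187 = 26.2; c'Δl = 43.66; W sinα = 89.3
Slice 7: Δl = 1.2/cos58.4° = 2.290 m; N'_7 = 23·cos58.4° − 3·2.290 = 5.2; c'Δl = 31.37; W sinα = 19.6
Σc'Δl = 221.6 kN/m; ΣN' = 719.8 kN/m; ΣW sinα = 258.8 kN/m
Resisting = 221.6 + 719.8·tan35.5° = 221.6 + 513.4 = 735.0 kN/m
FS = 735.0 / 258.8 = 2.840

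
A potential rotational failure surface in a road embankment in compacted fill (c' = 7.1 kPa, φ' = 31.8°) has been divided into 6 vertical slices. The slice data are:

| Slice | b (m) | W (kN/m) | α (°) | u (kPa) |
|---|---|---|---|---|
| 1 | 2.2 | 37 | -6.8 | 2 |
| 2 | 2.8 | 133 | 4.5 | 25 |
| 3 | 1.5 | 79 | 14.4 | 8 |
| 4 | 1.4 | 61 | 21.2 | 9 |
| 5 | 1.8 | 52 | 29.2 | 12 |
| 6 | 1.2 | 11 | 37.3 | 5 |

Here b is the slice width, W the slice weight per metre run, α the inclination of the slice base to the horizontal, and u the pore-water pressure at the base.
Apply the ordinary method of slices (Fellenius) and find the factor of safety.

Ordinary method of slices: FS = Σ[c'·Δl_i + (W_i cosα_i − u_i·Δl_i)·tanφ'] / Σ W_i sinα_i, with Δl_i = b_i / cosα_i.
Slice 1: Δl = 2.2/cos(-6.8°) = 2.216 m; N'_1 = 37·cos(-6.8°) − 2·2.216 = 32.3; c'Δl = 15.73; W sinα = -4.4
Slice 2: Δl = 2.8/cos4.5° = 2.809 m; N'_2 = 133·cos4.5° − 25·2.809 = 62.4; c'Δl = 19.94; W sinα = 10.4
Slice 3: Δl = 1.5/cos14.4° = 1.549 m; N'_3 = 79·cos14.4° − 8·1.549 = 64.1; c'Δl = 11.00; W sinα = 19.6
Slice 4: Δl = 1.4/cos21.2° = 1.502 m; N'_4 = 61·cos21.2° − 9·1.502 = 43.4; c'Δl = 10.66; W sinα = 22.1
Slice 5: Δl = 1.8/cos29.2° = 2.062 m; N'_5 = 52·cos29.2° − 12·2.062 = 20.6; c'Δl = 14.64; W sinα = 25.4
Slice 6: Δl = 1.2/cos37.3° = 1.509 m; N'_6 = 11·cos37.3° − 5·1.509 = 1.2; c'Δl = 10.71; W sinα = 6.7
Σc'Δl = 82.7 kN/m; ΣN' = 224.0 kN/m; ΣW sinα = 79.8 kN/m
Resisting = 82.7 + 224.0·tan31.8° = 82.7 + 138.9 = 221.6 kN/m
FS = 221.6 / 79.8 = 2.777

FS = 2.78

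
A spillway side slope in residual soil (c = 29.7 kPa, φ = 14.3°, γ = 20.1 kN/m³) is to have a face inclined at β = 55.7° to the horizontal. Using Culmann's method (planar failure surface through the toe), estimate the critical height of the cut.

Culmann's analysis gives the critical failure plane at α_cr = (β + φ)/2 = (55.7 + 14.3)/2 = 35.0°, and the critical height
H_c = (4c/γ) · sinβ cosφ / [1 − cos(β − φ)]
    = (4·29.7/20.1) · sin55.7°·cos14.3° / [1 − cos(41.4°)]
    = 5.910 · 0.8261·0.9690 / [1 − 0.7501]
    = 5.910 · 0.8005 / 0.2499
    = 18.93 m

H_c = 18.93 m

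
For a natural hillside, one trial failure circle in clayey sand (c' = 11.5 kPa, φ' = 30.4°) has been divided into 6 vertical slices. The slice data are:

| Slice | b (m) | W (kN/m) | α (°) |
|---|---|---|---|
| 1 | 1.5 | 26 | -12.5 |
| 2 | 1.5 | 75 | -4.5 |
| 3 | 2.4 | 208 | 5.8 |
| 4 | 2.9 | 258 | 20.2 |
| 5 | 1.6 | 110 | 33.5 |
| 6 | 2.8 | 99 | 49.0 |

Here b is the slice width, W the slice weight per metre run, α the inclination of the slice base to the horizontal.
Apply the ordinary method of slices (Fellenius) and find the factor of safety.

Ordinary method of slices: FS = Σ[c'·Δl_i + (W_i cosα_i)·tanφ'] / Σ W_i sinα_i, with Δl_i = b_i / cosα_i.
Slice 1: Δl = 1.5/cos(-12.5°) = 1.536 m; N'_1 = 26·cos(-12.5°) = 25.4; c'Δl = 17.67; W sinα = -5.6
Slice 2: Δl = 1.5/cos(-4.5°) = 1.505 m; N'_2 = 75·cos(-4.5°) = 74.8; c'Δl = 17.30; W sinα = -5.9
Slice 3: Δl = 2.4/cos5.8° = 2.412 m; N'_3 = 208·cos5.8° = 206.9; c'Δl = 27.74; W sinα = 21.0
Slice 4: Δl = 2.9/cos20.2° = 3.090 m; N'_4 = 258·cos20.2° = 242.1; c'Δl = 35.54; W sinα = 89.1
Slice 5: Δl = 1.6/cos33.5° = 1.919 m; N'_5 = 110·cos33.5° = 91.7; c'Δl = 22.07; W sinα = 60.7
Slice 6: Δl = 2.8/cos49.0° = 4.268 m; N'_6 = 99·cos49.0° = 64.9; c'Δl = 49.08; W sinα = 74.7
Σc'Δl = 169.4 kN/m; ΣN' = 705.9 kN/m; ΣW sinα = 234.0 kN/m
Resisting = 169.4 + 705.9·tan30.4° = 169.4 + 414.1 = 583.5 kN/m
FS = 583.5 / 234.0 = 2.494

FS = 2.49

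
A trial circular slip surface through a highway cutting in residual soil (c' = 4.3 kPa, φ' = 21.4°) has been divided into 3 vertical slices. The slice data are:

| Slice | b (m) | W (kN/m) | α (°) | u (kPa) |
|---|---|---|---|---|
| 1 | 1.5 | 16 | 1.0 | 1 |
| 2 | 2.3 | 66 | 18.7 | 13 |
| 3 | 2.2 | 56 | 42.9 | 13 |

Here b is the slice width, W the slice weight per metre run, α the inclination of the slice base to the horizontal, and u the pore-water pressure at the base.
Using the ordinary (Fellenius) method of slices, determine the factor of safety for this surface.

Ordinary method of slices: FS = Σ[c'·Δl_i + (W_i cosα_i − u_i·Δl_i)·tanφ'] / Σ W_i sinα_i, with Δl_i = b_i / cosα_i.
Slice 1: Δl = 1.5/cos1.0° = 1.500 m; N'_1 = 16·cos1.0° − 1·1.500 = 14.5; c'Δl = 6.45; W sinα = 0.3
Slice 2: Δl = 2.3/cos18.7° = 2.428 m; N'_2 = 66·cos18.7° − 13·2.428 = 30.9; c'Δl = 10.44; W sinα = 21.2
Slice 3: Δl = 2.2/cos42.9° = 3.003 m; N'_3 = 56·cos42.9° − 13·3.003 = 2.0; c'Δl = 12.91; W sinα = 38.1
Σc'Δl = 29.8 kN/m; ΣN' = 47.4 kN/m; ΣW sinα = 59.6 kN/m
Resisting = 29.8 + 47.4·tan21.4° = 29.8 + 18.6 = 48.4 kN/m
FS = 48.4 / 59.6 = 0.813

FS = 0.81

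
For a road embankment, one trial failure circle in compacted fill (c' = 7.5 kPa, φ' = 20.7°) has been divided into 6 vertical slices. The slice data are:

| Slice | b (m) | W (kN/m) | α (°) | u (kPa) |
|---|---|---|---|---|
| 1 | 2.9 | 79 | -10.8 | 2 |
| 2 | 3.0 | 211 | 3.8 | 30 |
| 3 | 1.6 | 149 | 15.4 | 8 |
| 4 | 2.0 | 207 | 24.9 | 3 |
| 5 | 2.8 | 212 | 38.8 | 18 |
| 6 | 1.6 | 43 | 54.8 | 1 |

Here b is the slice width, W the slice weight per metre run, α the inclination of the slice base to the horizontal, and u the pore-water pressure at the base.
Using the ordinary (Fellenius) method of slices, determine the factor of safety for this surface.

Ordinary method of slices: FS = Σ[c'·Δl_i + (W_i cosα_i − u_i·Δl_i)·tanφ'] / Σ W_i sinα_i, with Δl_i = b_i / cosα_i.
Slice 1: Δl = 2.9/cos(-10.8°) = 2.952 m; N'_1 = 79·cos(-10.8°) − 2·2.952 = 71.7; c'Δl = 22.14; W sinα = -14.8
Slice 2: Δl = 3.0/cos3.8° = 3.007 m; N'_2 = 211·cos3.8° − 30·3.007 = 120.3; c'Δl = 22.55; W sinα = 14.0
Slice 3: Δl = 1.6/cos15.4° = 1.660 m; N'_3 = 149·cos15.4° − 8·1.660 = 130.4; c'Δl = 12.45; W sinα = 39.6
Slice 4: Δl = 2.0/cos24.9° = 2.205 m; N'_4 = 207·cos24.9° − 3·2.205 = 181.1; c'Δl = 16.54; W sinα = 87.2
Slice 5: Δl = 2.8/cos38.8° = 3.593 m; N'_5 = 212·cos38.8° − 18·3.593 = 100.5; c'Δl = 26.95; W sinα = 132.8
Slice 6: Δl = 1.6/cos54.8° = 2.776 m; N'_6 = 43·cos54.8° − 1·2.776 = 22.0; c'Δl = 20.82; W sinα = 35.1
Σc'Δl = 121.4 kN/m; ΣN' = 626.1 kN/m; ΣW sinα = 293.9 kN/m
Resisting = 121.4 + 626.1·tan20.7° = 121.4 + 236.6 = 358.0 kN/m
FS = 358.0 / 293.9 = 1.218

FS = 1.22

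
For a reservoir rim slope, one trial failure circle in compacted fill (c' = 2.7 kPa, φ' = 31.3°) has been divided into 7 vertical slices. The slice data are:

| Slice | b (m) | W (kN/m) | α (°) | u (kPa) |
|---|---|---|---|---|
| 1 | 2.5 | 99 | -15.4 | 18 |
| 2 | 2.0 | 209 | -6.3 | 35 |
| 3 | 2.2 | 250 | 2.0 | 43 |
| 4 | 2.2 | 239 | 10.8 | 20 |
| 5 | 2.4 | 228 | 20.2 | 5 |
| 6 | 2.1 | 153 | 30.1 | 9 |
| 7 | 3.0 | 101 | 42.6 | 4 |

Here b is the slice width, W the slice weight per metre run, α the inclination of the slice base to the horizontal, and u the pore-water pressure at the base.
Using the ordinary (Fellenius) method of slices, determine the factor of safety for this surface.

Ordinary method of slices: FS = Σ[c'·Δl_i + (W_i cosα_i − u_i·Δl_i)·tanφ'] / Σ W_i sinα_i, with Δl_i = b_i / cosα_i.
Slice 1: Δl = 2.5/cos(-15.4°) = 2.593 m; N'_1 = 99·cos(-15.4°) − 18·2.593 = 48.8; c'Δl = 7.00; W sinα = -26.3
Slice 2: Δl = 2.0/cos(-6.3°) = 2.012 m; N'_2 = 209·cos(-6.3°) − 35·2.012 = 137.3; c'Δl = 5.43; W sinα = -22.9
Slice 3: Δl = 2.2/cos2.0° = 2.201 m; N'_3 = 250·cos2.0° − 43·2.201 = 155.2; c'Δl = 5.94; W sinα = 8.7
Slice 4: Δl = 2.2/cos10.8° = 2.240 m; N'_4 = 239·cos10.8° − 20·2.240 = 190.0; c'Δl = 6.05; W sinα = 44.8
Slice 5: Δl = 2.4/cos20.2° = 2.557 m; N'_5 = 228·cos20.2° − 5·2.557 = 201.2; c'Δl = 6.90; W sinα = 78.7
Slice 6: Δl = 2.1/cos30.1° = 2.427 m; N'_6 = 153·cos30.1° − 9·2.427 = 110.5; c'Δl = 6.55; W sinα = 76.7
Slice 7: Δl = 3.0/cos42.6° = 4.076 m; N'_7 = 101·cos42.6° − 4·4.076 = 58.0; c'Δl = 11.00; W sinα = 68.4
Σc'Δl = 48.9 kN/m; ΣN' = 901.0 kN/m; ΣW sinα = 228.1 kN/m
Resisting = 48.9 + 901.0·tan31.3° = 48.9 + 547.8 = 596.7 kN/m
FS = 596.7 / 228.1 = 2.616

FS = 2.62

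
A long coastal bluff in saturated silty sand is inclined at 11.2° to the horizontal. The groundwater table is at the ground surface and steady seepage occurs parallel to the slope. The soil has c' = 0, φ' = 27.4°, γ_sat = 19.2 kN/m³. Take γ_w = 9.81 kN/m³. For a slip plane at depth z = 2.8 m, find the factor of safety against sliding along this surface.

FS = 1.28

With seepage parallel to the slope and the water table at the surface, the effective normal stress on the slip plane uses the buoyant unit weight γ' = γ_sat − γ_w while the driving shear stress uses γ_sat:
FS = [c' + γ' z cos²β tanφ'] / [γ_sat z sinβ cosβ]
(For c' = 0 this reduces to FS = (γ'/γ_sat)·tanφ'/tanβ.)
γ' = 19.2 − 9.81 = 9.39 kN/m³
Numerator = 0.0 + 9.39·2.8·cos²11.2°·tan27.4° = 0.0 + 9.39·2.8·0.9623·0.5184 = 13.114 kPa
Denominator = 19.2·2.8·sin11.2°·cos11.2° = 19.2·2.8·0.1942·0.9810 = 10.243 kPa
FS = 13.114 / 10.243 = 1.280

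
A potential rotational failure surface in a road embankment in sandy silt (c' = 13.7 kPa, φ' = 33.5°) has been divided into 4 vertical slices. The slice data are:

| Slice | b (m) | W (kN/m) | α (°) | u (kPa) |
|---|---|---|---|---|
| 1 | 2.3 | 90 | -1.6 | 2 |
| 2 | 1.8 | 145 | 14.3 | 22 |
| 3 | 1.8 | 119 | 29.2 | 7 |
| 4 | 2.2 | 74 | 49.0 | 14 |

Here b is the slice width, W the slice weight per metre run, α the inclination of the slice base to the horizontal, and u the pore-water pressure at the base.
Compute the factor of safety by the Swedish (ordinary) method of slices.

FS = 2.13

Ordinary method of slices: FS = Σ[c'·Δl_i + (W_i cosα_i − u_i·Δl_i)·tanφ'] / Σ W_i sinα_i, with Δl_i = b_i / cosα_i.
Slice 1: Δl = 2.3/cos(-1.6°) = 2.301 m; N'_1 = 90·cos(-1.6°) − 2·2.301 = 85.4; c'Δl = 31.52; W sinα = -2.5
Slice 2: Δl = 1.8/cos14.3° = 1.858 m; N'_2 = 145·cos14.3° − 22·1.858 = 99.6; c'Δl = 25.45; W sinα = 35.8
Slice 3: Δl = 1.8/cos29.2° = 2.062 m; N'_3 = 119·cos29.2° − 7·2.062 = 89.4; c'Δl = 28.25; W sinα = 58.1
Slice 4: Δl = 2.2/cos49.0° = 3.353 m; N'_4 = 74·cos49.0° − 14·3.353 = 1.6; c'Δl = 45.94; W sinα = 55.8
Σc'Δl = 131.2 kN/m; ΣN' = 276.0 kN/m; ΣW sinα = 147.2 kN/m
Resisting = 131.2 + 276.0·tan33.5° = 131.2 + 182.7 = 313.9 kN/m
FS = 313.9 / 147.2 = 2.132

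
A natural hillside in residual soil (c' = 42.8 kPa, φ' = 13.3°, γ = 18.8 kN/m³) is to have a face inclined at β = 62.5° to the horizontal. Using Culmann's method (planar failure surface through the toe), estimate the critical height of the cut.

H_c = 22.68 m

Culmann's analysis gives the critical failure plane at α_cr = (β + φ')/2 = (62.5 + 13.3)/2 = 37.9°, and the critical height
H_c = (4c'/γ) · sinβ cosφ' / [1 − cos(β − φ')]
    = (4·42.8/18.8) · sin62.5°·cos13.3° / [1 − cos(49.2°)]
    = 9.106 · 0.8870·0.9732 / [1 − 0.6534]
    = 9.106 · 0.8632 / 0.3466
    = 22.68 m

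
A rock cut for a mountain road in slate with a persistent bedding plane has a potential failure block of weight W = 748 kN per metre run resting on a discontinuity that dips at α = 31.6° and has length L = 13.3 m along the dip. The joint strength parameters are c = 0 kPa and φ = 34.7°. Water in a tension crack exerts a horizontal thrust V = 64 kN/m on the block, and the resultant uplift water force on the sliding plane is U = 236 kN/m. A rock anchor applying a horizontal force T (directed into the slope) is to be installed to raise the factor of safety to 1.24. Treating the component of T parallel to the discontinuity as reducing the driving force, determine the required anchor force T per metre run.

T = 211 kN/m

Resolving forces along and normal to the sliding plane, with the horizontal anchor force T adding T·sinα to the effective normal force and T·cosα acting up the plane against the driving force:
FS = [cL + (W cosα − U − V sinα + T sinα) tanφ] / [W sinα + V cosα − T cosα]
Without the anchor: N' = 367.6 kN/m, driving T_d = 446.5 kN/m, resisting R = 0·13.3 + 367.6·tan34.7° = 254.5 kN/m, FS = 0.57.
Setting FS = 1.24 and solving for T:
1.24·(446.5 − T cos31.6°) = 254.5 + T sin31.6°·tan34.7°
T·(sin31.6°·tan34.7° + 1.24·cos31.6°) = 1.24·446.5 − 254.5
T·(0.5240·0.6924 + 1.24·0.8517) = 553.6 − 254.5 = 299.1
T·1.4190 = 299.1
T = 210.8 kN/m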